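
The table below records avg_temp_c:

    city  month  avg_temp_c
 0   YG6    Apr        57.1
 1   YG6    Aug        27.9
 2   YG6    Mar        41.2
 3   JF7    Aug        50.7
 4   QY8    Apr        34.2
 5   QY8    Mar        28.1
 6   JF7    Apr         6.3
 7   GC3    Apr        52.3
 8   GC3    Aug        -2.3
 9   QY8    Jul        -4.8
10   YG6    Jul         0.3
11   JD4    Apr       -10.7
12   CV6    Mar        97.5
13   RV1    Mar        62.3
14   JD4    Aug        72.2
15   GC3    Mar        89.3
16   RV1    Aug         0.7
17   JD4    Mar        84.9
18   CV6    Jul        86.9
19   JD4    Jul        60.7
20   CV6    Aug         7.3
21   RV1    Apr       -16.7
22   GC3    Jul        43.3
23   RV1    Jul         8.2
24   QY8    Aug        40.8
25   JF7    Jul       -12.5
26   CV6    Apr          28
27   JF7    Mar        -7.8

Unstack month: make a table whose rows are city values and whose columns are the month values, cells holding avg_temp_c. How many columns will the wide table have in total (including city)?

5

1 column for city plus 4 distinct month values → 5 columns.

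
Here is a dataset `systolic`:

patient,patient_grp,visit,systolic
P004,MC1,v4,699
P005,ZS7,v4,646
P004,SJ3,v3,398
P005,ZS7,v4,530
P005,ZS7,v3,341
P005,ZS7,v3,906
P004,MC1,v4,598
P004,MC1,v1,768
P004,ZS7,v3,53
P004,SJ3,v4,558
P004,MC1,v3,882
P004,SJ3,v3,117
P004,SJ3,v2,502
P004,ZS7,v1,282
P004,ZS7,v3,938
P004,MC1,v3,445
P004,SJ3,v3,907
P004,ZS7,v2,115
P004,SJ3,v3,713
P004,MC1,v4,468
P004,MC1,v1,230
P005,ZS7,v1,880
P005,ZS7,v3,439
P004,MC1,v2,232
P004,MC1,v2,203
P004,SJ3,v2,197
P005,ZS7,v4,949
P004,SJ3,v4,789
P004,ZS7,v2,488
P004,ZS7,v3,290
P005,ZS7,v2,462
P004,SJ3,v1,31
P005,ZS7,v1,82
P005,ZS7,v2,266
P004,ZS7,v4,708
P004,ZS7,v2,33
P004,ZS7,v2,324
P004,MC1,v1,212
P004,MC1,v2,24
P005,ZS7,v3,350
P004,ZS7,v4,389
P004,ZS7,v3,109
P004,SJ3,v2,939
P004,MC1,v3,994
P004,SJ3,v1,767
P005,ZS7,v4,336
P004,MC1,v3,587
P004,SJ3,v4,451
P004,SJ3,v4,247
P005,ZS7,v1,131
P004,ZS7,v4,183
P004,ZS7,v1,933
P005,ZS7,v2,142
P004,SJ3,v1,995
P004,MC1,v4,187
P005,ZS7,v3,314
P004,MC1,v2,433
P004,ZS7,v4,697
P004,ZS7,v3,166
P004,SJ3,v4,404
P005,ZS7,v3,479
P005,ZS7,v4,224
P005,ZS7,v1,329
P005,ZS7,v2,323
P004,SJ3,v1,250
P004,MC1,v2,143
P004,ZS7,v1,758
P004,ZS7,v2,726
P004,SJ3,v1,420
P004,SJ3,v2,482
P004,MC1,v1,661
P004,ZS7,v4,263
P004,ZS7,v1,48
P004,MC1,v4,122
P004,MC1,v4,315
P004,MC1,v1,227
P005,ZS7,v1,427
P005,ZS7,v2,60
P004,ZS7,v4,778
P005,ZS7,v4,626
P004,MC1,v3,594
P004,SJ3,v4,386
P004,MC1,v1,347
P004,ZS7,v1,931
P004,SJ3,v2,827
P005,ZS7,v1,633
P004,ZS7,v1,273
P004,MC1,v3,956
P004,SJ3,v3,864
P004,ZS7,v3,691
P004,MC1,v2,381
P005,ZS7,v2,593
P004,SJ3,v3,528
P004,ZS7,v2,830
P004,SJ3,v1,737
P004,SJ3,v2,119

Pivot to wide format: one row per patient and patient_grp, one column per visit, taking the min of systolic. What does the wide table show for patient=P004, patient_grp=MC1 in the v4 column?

122

Rows with patient=P004, patient_grp=MC1 and visit=v4: systolic values are 699, 598, 468, 187, 122, 315.
min(699, 598, 468, 187, 122, 315) = 122.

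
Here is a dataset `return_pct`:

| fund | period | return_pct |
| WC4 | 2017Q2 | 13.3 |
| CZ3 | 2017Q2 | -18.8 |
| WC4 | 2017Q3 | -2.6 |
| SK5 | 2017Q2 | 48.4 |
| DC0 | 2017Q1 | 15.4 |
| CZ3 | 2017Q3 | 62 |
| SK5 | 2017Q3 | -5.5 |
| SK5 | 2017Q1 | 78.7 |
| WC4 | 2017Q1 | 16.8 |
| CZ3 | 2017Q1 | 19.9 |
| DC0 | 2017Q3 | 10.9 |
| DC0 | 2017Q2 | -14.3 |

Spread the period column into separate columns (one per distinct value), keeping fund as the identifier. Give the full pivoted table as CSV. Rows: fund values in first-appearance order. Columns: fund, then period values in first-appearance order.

Columns: fund plus the 3 distinct period values (2017Q2, 2017Q3, 2017Q1).
For example, row WC4 column 2017Q2 takes return_pct=13.3 from the long row (WC4, 2017Q2).

fund,2017Q2,2017Q3,2017Q1
WC4,13.3,-2.6,16.8
CZ3,-18.8,62,19.9
SK5,48.4,-5.5,78.7
DC0,-14.3,10.9,15.4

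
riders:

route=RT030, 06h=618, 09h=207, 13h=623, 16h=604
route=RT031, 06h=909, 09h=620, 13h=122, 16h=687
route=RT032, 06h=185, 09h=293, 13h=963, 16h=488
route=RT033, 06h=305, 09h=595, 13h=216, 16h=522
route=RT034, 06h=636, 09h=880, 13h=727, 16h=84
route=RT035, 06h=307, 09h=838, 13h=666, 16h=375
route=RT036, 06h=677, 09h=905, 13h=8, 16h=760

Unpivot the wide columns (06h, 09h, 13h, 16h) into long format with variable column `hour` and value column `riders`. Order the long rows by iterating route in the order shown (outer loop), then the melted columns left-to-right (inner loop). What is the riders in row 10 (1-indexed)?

293

28 rows total (7 × 4). Row 10: index ⌊(10-1)/4⌋ = 2 into route → RT032; (10-1) mod 4 = 1 into the melted columns → 09h.
So row 10 is (RT032, 09h, 293); riders = 293.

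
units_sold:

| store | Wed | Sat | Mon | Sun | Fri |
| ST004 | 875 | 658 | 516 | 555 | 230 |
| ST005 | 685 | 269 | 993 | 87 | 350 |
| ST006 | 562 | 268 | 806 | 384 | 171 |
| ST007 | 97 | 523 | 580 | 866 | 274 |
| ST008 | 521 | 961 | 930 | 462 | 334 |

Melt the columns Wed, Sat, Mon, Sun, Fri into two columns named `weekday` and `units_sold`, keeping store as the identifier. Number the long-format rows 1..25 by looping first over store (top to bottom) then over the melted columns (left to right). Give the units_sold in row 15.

171

25 rows total (5 × 5). Row 15: index ⌊(15-1)/5⌋ = 2 into store → ST006; (15-1) mod 5 = 4 into the melted columns → Fri.
So row 15 is (ST006, Fri, 171); units_sold = 171.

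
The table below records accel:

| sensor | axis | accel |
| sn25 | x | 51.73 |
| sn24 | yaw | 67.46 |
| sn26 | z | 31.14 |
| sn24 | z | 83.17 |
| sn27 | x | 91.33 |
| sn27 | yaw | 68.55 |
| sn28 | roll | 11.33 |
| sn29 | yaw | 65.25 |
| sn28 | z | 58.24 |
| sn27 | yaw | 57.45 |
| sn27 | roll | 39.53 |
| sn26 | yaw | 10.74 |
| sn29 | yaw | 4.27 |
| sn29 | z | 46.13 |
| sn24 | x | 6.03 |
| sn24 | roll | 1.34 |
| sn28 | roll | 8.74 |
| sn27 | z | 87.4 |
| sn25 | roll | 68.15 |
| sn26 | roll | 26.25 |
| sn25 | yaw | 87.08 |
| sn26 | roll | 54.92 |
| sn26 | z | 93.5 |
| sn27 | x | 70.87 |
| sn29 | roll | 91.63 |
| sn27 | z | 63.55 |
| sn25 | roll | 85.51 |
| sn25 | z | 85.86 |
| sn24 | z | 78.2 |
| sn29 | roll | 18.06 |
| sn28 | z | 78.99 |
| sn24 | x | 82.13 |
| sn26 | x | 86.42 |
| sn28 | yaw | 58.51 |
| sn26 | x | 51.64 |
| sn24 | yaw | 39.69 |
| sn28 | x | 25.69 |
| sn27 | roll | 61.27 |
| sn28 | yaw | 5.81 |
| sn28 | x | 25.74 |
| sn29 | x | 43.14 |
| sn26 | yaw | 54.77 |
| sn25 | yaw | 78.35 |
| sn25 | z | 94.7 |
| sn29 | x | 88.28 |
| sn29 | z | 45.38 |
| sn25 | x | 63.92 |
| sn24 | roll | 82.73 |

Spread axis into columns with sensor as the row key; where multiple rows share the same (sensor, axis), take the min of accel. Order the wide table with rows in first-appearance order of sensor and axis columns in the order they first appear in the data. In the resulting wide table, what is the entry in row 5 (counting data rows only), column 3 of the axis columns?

With rows in first-appearance order of sensor, row 5 is sensor=sn28. axis columns in first-appearance order: x, yaw, z, roll; column 3 is z.
Long rows with sensor=sn28, axis=z: min(58.24, 78.99) = 58.24.

58.24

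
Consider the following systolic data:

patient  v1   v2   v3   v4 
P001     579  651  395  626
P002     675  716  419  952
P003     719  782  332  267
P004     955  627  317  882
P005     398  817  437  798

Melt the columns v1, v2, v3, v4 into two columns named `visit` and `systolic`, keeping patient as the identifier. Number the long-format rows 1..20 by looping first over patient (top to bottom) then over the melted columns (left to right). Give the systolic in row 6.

716

20 rows total (5 × 4). Row 6: index ⌊(6-1)/4⌋ = 1 into patient → P002; (6-1) mod 4 = 1 into the melted columns → v2.
So row 6 is (P002, v2, 716); systolic = 716.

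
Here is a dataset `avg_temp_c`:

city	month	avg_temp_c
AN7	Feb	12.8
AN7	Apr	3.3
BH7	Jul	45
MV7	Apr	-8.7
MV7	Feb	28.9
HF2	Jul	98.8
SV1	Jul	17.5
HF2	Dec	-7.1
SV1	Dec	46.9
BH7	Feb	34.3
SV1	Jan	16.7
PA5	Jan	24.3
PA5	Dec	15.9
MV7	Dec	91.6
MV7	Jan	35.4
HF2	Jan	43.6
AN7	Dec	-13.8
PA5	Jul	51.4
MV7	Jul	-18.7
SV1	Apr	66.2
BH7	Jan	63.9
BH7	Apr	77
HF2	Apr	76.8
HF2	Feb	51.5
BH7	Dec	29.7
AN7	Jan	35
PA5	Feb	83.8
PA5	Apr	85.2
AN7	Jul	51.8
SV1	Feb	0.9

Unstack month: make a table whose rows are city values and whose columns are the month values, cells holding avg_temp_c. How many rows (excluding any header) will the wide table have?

6 distinct city values → 6 rows.

6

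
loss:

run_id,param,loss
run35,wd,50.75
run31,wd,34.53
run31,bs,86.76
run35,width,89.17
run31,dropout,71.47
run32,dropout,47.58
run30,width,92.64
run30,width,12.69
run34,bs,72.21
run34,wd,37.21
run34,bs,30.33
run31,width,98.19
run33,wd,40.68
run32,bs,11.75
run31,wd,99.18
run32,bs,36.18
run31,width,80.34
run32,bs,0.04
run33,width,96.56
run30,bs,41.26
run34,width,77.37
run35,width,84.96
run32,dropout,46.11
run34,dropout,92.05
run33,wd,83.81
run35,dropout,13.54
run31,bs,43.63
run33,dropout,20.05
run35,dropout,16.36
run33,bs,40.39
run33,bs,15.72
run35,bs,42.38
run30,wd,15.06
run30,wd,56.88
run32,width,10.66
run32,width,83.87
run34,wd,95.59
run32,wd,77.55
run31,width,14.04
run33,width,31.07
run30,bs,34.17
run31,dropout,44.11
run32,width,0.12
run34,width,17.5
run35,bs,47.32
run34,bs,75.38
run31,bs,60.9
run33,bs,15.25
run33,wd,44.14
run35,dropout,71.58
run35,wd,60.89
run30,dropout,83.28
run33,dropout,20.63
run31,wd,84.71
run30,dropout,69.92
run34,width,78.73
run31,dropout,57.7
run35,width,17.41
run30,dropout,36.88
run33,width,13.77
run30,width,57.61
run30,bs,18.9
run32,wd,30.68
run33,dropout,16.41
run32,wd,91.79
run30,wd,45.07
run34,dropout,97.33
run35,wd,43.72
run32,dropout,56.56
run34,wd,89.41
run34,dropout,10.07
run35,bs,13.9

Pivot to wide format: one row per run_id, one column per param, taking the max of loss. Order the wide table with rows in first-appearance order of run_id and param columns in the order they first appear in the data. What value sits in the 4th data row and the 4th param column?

83.28

With rows in first-appearance order of run_id, row 4 is run_id=run30. param columns in first-appearance order: wd, bs, width, dropout; column 4 is dropout.
Long rows with run_id=run30, param=dropout: max(83.28, 69.92, 36.88) = 83.28.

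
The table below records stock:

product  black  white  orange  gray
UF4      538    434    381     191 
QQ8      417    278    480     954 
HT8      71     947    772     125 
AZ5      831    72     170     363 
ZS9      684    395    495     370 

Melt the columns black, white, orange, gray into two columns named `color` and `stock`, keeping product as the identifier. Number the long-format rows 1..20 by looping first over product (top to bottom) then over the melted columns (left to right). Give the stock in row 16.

20 rows total (5 × 4). Row 16: index ⌊(16-1)/4⌋ = 3 into product → AZ5; (16-1) mod 4 = 3 into the melted columns → gray.
So row 16 is (AZ5, gray, 363); stock = 363.

363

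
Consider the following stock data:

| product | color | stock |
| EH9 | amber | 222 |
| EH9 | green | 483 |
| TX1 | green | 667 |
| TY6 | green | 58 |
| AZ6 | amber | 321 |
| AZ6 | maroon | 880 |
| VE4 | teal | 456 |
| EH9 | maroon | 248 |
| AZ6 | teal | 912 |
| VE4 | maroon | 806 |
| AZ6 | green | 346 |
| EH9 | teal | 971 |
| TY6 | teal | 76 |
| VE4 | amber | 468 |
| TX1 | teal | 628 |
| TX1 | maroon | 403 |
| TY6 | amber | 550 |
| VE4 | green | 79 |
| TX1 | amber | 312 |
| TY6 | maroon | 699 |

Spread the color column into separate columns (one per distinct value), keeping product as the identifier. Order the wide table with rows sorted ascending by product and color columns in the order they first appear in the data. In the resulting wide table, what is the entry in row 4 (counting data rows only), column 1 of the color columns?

With rows sorted ascending by product, row 4 is product=TY6. color columns in first-appearance order: amber, green, maroon, teal; column 1 is amber.
Long rows with product=TY6, color=amber: stock = 550.

550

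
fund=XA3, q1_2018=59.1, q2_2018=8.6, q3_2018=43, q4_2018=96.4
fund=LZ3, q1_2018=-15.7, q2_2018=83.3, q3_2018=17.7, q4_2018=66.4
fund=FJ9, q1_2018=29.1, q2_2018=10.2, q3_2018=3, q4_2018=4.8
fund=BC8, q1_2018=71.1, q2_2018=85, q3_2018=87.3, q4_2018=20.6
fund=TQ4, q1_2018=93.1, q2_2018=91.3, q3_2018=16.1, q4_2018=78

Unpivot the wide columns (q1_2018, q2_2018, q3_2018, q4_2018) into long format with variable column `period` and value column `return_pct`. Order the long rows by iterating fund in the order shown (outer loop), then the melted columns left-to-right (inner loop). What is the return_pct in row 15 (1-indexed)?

20 rows total (5 × 4). Row 15: index ⌊(15-1)/4⌋ = 3 into fund → BC8; (15-1) mod 4 = 2 into the melted columns → q3_2018.
So row 15 is (BC8, q3_2018, 87.3); return_pct = 87.3.

87.3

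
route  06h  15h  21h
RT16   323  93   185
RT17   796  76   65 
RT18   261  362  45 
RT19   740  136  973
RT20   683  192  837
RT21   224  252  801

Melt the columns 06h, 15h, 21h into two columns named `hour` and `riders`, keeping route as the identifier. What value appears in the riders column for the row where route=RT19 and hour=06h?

Unpivoting turns each (route, wide-column) pair into one long row.
The wide cell at row RT19, column 06h holds 740, so the long row (RT19, 06h) has riders=740.

740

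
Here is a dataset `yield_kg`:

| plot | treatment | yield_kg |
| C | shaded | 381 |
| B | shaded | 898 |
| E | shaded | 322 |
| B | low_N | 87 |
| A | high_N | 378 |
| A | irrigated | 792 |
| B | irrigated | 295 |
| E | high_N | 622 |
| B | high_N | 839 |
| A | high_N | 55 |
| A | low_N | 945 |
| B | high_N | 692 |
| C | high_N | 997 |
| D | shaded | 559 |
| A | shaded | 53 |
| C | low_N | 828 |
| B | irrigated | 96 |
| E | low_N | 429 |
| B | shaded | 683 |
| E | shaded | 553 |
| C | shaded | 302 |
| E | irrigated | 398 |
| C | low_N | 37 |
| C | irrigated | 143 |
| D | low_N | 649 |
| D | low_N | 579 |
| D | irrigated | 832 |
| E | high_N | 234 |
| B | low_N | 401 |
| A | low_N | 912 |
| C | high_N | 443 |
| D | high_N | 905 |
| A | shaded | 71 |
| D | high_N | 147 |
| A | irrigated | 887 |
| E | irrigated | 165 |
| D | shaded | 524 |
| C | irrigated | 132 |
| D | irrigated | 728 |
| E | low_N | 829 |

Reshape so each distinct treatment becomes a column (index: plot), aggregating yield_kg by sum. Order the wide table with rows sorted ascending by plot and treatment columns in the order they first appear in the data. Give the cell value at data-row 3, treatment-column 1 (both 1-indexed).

683

With rows sorted ascending by plot, row 3 is plot=C. treatment columns in first-appearance order: shaded, low_N, high_N, irrigated; column 1 is shaded.
Long rows with plot=C, treatment=shaded: 381 + 302 = 683.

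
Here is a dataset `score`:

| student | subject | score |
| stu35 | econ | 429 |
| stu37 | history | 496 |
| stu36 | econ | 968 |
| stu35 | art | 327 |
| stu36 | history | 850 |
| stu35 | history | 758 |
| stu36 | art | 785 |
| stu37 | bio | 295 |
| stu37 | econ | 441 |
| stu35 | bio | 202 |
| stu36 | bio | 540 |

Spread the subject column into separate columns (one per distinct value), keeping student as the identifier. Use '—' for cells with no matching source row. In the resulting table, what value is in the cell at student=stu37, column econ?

441

The long row with student=stu37, subject=econ has score=441.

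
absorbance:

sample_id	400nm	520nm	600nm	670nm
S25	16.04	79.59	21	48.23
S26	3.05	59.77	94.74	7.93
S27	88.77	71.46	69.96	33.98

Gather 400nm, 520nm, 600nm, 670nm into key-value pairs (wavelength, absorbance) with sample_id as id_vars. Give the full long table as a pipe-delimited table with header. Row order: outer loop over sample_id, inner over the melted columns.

Each (sample_id, column) pair becomes one row: 3 × 4 = 12 rows.
For example, (S25, 400nm) → absorbance=16.04.

| sample_id | wavelength | absorbance |
| S25 | 400nm | 16.04 |
| S25 | 520nm | 79.59 |
| S25 | 600nm | 21 |
| S25 | 670nm | 48.23 |
| S26 | 400nm | 3.05 |
| S26 | 520nm | 59.77 |
| S26 | 600nm | 94.74 |
| S26 | 670nm | 7.93 |
| S27 | 400nm | 88.77 |
| S27 | 520nm | 71.46 |
| S27 | 600nm | 69.96 |
| S27 | 670nm | 33.98 |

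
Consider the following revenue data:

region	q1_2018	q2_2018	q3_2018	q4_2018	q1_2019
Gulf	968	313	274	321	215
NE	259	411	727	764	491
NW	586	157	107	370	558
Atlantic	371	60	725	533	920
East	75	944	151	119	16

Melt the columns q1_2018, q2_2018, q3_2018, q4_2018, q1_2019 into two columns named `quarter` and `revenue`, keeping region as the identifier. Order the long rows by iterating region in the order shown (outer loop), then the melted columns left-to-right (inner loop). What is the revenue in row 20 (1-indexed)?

920

25 rows total (5 × 5). Row 20: index ⌊(20-1)/5⌋ = 3 into region → Atlantic; (20-1) mod 5 = 4 into the melted columns → q1_2019.
So row 20 is (Atlantic, q1_2019, 920); revenue = 920.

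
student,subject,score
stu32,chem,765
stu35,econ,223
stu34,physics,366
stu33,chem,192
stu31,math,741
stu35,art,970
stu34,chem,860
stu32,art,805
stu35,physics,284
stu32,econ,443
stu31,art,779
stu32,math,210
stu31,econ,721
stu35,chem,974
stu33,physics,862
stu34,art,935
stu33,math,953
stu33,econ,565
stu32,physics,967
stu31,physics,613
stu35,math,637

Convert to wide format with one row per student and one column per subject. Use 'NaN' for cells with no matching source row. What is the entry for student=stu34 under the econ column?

NaN

No long-format row has student=stu34 and subject=econ, so the cell is NaN.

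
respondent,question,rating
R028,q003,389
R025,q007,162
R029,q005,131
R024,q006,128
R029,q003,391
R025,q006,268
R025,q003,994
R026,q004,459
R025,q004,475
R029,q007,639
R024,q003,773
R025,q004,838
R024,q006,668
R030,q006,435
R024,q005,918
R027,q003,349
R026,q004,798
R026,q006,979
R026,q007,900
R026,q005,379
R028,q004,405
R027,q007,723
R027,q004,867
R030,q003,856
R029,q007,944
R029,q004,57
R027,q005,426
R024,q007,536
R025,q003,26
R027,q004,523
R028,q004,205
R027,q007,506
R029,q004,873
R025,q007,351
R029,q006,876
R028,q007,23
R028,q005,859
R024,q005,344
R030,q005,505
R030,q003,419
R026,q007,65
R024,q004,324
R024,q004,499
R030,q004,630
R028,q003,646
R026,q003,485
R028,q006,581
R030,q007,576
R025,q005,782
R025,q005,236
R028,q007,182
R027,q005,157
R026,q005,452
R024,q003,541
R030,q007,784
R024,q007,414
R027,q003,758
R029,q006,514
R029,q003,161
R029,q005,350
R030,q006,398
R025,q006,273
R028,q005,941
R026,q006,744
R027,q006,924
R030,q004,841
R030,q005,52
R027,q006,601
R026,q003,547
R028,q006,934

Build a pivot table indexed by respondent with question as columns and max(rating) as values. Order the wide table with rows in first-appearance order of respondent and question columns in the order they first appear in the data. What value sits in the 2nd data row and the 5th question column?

838

With rows in first-appearance order of respondent, row 2 is respondent=R025. question columns in first-appearance order: q003, q007, q005, q006, q004; column 5 is q004.
Long rows with respondent=R025, question=q004: max(475, 838) = 838.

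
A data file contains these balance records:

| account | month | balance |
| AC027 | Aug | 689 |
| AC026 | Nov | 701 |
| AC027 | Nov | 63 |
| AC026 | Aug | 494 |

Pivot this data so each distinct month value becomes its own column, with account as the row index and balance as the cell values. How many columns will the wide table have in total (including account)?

1 column for account plus 2 distinct month values → 3 columns.

3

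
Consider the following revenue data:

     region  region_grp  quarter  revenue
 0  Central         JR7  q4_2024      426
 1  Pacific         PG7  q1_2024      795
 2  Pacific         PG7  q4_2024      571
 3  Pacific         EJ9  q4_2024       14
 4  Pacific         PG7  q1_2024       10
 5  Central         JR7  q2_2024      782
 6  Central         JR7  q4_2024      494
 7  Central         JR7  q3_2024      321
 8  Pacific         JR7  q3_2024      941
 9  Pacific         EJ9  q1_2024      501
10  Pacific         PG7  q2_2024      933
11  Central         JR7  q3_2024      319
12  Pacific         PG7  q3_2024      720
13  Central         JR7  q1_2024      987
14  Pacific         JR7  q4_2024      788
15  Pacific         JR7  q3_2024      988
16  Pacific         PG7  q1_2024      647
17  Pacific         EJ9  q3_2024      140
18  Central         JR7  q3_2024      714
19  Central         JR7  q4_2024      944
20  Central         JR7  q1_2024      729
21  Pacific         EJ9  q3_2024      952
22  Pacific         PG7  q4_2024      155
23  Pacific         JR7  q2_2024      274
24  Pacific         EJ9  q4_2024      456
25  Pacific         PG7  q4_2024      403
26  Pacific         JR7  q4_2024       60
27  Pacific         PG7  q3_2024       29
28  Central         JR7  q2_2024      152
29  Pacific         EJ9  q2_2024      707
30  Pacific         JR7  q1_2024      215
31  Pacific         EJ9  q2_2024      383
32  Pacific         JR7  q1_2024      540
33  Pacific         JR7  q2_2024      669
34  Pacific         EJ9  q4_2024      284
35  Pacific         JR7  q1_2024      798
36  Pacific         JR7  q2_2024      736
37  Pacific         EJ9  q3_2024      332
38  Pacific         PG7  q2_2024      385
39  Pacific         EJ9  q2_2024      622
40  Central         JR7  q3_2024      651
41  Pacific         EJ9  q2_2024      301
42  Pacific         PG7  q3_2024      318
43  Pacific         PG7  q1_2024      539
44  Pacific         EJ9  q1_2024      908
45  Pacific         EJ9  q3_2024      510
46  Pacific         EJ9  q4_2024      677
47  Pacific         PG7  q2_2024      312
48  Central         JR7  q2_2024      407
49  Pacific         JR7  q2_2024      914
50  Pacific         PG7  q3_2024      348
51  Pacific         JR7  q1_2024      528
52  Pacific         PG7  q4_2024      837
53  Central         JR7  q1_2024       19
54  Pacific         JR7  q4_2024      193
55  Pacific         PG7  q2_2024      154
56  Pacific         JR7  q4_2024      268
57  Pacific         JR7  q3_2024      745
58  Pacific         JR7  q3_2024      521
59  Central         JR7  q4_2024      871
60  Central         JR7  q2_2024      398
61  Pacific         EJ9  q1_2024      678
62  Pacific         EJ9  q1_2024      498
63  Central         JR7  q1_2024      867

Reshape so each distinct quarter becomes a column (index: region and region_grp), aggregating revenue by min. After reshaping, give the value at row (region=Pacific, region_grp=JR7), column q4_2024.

Rows with region=Pacific, region_grp=JR7 and quarter=q4_2024: revenue values are 788, 60, 193, 268.
min(788, 60, 193, 268) = 60.

60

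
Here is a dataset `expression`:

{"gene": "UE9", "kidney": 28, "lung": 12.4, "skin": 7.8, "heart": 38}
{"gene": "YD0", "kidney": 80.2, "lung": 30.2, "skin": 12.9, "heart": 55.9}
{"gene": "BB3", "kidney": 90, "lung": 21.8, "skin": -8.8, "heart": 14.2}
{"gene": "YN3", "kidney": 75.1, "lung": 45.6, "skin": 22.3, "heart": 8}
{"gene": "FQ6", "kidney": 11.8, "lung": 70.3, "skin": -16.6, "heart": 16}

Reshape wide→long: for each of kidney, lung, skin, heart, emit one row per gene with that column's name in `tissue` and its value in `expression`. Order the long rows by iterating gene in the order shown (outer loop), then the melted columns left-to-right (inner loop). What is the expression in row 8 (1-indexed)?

55.9

20 rows total (5 × 4). Row 8: index ⌊(8-1)/4⌋ = 1 into gene → YD0; (8-1) mod 4 = 3 into the melted columns → heart.
So row 8 is (YD0, heart, 55.9); expression = 55.9.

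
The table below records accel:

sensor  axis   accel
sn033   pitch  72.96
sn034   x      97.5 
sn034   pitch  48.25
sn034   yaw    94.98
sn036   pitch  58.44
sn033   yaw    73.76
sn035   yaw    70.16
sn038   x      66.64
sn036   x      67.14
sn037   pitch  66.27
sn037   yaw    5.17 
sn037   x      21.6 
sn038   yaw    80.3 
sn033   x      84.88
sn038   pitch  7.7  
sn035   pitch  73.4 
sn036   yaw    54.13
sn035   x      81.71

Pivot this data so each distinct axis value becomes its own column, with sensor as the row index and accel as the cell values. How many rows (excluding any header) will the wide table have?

6

6 distinct sensor values → 6 rows.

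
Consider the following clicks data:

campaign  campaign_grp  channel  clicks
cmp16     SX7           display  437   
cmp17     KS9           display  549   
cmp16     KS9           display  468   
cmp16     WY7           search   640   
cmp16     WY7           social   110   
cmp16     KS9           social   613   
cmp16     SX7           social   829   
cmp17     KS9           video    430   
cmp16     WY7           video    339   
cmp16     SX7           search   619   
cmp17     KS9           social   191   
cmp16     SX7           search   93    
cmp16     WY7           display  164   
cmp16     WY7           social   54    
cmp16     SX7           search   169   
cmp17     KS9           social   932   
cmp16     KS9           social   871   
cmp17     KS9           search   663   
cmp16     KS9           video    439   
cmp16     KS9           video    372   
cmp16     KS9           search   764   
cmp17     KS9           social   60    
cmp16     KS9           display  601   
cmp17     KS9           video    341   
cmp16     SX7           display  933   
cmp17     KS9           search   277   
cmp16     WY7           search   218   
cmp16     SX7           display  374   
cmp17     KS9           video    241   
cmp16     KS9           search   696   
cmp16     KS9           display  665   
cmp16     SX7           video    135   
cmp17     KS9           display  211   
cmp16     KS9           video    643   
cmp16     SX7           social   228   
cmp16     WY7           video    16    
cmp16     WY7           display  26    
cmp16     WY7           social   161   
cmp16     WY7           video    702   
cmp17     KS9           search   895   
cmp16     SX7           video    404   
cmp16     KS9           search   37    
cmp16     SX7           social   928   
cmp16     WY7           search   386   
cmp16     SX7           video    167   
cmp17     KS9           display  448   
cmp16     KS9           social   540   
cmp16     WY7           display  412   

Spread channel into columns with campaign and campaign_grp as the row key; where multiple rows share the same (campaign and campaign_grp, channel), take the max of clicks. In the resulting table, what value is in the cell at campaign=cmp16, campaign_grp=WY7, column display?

Rows with campaign=cmp16, campaign_grp=WY7 and channel=display: clicks values are 164, 26, 412.
max(164, 26, 412) = 412.

412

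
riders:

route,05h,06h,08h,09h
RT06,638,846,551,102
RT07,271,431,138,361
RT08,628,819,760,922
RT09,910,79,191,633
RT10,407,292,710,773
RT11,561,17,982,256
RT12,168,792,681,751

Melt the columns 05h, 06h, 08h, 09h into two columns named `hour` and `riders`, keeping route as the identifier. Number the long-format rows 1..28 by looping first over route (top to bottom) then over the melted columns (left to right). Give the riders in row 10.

28 rows total (7 × 4). Row 10: index ⌊(10-1)/4⌋ = 2 into route → RT08; (10-1) mod 4 = 1 into the melted columns → 06h.
So row 10 is (RT08, 06h, 819); riders = 819.

819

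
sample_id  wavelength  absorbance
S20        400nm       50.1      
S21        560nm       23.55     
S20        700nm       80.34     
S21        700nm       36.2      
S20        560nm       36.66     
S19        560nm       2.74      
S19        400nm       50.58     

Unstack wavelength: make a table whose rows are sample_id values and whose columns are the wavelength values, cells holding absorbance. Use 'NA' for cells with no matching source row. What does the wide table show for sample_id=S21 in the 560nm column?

23.55

The long row with sample_id=S21, wavelength=560nm has absorbance=23.55.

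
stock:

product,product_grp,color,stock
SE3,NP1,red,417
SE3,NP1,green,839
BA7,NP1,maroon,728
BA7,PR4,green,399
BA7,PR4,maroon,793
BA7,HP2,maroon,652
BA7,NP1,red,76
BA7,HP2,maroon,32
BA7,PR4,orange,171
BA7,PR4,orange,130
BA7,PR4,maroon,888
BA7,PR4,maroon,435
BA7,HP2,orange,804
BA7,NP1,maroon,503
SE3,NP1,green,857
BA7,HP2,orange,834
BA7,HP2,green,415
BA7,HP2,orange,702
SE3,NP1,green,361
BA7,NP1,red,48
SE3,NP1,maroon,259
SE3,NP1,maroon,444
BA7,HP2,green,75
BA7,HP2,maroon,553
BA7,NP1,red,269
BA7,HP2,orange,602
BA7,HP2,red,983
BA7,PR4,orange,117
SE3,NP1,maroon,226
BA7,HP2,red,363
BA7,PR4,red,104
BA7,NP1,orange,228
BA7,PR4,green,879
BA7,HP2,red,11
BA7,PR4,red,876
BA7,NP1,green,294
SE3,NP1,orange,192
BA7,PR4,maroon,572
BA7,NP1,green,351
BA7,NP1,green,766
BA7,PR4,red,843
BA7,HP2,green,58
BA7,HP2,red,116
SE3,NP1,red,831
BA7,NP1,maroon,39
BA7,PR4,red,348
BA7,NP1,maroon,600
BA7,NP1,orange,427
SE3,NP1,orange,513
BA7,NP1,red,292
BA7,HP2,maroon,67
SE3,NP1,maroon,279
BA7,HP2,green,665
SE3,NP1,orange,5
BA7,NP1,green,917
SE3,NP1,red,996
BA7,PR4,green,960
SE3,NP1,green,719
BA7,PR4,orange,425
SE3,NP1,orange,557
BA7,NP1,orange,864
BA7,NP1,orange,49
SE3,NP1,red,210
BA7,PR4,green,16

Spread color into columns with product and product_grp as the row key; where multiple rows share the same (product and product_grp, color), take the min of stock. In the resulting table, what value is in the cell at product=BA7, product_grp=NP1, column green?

294

Rows with product=BA7, product_grp=NP1 and color=green: stock values are 294, 351, 766, 917.
min(294, 351, 766, 917) = 294.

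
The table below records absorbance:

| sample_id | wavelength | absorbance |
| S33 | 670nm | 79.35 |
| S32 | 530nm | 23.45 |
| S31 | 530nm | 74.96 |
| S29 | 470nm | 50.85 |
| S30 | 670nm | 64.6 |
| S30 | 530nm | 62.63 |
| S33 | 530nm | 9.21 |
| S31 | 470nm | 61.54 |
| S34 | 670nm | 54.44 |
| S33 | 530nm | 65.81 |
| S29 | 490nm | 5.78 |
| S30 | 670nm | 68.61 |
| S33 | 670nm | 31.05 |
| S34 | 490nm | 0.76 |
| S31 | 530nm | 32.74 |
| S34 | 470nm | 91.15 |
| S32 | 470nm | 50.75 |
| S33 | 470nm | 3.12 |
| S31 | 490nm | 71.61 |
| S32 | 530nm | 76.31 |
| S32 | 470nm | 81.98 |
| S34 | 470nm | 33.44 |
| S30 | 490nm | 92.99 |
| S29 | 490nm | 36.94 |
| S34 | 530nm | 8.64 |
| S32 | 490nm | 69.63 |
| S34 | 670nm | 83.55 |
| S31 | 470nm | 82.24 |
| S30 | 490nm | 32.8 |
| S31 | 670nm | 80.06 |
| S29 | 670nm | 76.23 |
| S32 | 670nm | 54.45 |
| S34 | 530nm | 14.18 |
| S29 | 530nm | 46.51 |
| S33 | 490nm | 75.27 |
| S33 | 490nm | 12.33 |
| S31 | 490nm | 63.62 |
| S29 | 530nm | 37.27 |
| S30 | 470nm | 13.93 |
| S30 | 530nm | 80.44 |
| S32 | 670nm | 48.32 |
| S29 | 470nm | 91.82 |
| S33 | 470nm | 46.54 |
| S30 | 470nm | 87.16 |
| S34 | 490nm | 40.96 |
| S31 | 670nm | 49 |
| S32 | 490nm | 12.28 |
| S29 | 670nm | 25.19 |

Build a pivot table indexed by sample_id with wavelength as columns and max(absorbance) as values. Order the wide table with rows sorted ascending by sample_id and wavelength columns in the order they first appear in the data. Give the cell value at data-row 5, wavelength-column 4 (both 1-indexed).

75.27

With rows sorted ascending by sample_id, row 5 is sample_id=S33. wavelength columns in first-appearance order: 670nm, 530nm, 470nm, 490nm; column 4 is 490nm.
Long rows with sample_id=S33, wavelength=490nm: max(75.27, 12.33) = 75.27.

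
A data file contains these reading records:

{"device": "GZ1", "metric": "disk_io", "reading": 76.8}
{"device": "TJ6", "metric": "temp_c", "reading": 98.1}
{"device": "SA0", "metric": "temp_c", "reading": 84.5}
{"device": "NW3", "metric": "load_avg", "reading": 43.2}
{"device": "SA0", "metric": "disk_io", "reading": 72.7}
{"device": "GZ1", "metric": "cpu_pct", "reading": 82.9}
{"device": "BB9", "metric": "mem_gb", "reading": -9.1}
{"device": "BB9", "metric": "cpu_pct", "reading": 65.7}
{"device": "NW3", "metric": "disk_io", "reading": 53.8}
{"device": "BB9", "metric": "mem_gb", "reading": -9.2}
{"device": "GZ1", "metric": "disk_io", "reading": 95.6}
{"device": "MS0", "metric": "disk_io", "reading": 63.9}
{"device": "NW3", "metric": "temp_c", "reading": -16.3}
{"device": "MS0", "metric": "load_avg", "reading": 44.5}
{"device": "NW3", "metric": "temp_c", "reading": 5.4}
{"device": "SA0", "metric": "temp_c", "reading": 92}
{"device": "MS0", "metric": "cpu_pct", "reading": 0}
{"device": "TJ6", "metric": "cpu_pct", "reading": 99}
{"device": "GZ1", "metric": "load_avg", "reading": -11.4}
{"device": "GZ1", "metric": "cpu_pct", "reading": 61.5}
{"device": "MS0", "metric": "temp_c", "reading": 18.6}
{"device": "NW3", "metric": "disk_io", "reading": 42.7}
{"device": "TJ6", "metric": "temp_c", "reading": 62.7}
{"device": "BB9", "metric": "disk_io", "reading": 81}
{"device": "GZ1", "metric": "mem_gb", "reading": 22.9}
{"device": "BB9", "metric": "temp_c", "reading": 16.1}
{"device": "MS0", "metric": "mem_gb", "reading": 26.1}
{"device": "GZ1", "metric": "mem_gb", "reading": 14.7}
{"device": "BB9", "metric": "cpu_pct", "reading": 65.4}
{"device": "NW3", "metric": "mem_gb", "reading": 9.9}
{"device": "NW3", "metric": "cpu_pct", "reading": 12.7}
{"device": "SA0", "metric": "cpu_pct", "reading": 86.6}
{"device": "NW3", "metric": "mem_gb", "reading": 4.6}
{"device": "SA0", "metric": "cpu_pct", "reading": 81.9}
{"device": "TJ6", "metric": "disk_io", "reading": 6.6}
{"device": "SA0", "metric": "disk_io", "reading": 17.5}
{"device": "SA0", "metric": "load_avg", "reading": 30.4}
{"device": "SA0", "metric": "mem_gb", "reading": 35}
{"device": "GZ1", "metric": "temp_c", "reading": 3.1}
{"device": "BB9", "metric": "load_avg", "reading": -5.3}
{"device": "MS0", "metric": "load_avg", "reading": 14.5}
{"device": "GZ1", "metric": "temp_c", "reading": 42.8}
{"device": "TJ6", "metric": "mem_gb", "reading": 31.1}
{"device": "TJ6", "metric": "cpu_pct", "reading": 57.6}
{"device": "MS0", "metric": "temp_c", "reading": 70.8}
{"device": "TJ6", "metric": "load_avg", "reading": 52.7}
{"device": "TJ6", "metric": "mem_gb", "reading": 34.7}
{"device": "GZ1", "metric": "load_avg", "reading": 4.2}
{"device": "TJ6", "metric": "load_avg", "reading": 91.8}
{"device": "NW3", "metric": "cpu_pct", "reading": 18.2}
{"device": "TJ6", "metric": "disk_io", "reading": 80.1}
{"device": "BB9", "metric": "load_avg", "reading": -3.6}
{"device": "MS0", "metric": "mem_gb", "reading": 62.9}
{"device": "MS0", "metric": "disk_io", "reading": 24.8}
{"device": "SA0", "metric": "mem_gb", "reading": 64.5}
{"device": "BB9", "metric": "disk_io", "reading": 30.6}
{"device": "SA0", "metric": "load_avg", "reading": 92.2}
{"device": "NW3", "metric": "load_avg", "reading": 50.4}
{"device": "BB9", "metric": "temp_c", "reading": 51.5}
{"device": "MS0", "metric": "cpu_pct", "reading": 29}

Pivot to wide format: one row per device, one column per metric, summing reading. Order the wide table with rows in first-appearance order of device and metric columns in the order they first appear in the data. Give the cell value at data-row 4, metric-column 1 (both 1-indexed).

With rows in first-appearance order of device, row 4 is device=NW3. metric columns in first-appearance order: disk_io, temp_c, load_avg, cpu_pct, mem_gb; column 1 is disk_io.
Long rows with device=NW3, metric=disk_io: 53.8 + 42.7 = 96.5.

96.5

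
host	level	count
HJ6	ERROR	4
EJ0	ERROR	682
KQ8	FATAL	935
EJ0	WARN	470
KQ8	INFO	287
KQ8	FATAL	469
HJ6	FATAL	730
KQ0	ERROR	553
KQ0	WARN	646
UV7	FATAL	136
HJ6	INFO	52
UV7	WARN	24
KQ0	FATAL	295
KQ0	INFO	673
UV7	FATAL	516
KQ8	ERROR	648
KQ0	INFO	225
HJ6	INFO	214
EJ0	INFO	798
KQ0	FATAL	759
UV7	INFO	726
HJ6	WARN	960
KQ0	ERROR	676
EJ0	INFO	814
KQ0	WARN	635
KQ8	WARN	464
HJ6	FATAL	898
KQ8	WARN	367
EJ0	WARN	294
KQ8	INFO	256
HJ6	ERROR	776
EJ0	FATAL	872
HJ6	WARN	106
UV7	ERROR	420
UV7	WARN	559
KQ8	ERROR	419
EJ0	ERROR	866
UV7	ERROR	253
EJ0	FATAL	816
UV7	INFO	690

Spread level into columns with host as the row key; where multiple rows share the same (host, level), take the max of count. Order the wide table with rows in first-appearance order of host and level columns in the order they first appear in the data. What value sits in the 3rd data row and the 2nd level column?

935

With rows in first-appearance order of host, row 3 is host=KQ8. level columns in first-appearance order: ERROR, FATAL, WARN, INFO; column 2 is FATAL.
Long rows with host=KQ8, level=FATAL: max(935, 469) = 935.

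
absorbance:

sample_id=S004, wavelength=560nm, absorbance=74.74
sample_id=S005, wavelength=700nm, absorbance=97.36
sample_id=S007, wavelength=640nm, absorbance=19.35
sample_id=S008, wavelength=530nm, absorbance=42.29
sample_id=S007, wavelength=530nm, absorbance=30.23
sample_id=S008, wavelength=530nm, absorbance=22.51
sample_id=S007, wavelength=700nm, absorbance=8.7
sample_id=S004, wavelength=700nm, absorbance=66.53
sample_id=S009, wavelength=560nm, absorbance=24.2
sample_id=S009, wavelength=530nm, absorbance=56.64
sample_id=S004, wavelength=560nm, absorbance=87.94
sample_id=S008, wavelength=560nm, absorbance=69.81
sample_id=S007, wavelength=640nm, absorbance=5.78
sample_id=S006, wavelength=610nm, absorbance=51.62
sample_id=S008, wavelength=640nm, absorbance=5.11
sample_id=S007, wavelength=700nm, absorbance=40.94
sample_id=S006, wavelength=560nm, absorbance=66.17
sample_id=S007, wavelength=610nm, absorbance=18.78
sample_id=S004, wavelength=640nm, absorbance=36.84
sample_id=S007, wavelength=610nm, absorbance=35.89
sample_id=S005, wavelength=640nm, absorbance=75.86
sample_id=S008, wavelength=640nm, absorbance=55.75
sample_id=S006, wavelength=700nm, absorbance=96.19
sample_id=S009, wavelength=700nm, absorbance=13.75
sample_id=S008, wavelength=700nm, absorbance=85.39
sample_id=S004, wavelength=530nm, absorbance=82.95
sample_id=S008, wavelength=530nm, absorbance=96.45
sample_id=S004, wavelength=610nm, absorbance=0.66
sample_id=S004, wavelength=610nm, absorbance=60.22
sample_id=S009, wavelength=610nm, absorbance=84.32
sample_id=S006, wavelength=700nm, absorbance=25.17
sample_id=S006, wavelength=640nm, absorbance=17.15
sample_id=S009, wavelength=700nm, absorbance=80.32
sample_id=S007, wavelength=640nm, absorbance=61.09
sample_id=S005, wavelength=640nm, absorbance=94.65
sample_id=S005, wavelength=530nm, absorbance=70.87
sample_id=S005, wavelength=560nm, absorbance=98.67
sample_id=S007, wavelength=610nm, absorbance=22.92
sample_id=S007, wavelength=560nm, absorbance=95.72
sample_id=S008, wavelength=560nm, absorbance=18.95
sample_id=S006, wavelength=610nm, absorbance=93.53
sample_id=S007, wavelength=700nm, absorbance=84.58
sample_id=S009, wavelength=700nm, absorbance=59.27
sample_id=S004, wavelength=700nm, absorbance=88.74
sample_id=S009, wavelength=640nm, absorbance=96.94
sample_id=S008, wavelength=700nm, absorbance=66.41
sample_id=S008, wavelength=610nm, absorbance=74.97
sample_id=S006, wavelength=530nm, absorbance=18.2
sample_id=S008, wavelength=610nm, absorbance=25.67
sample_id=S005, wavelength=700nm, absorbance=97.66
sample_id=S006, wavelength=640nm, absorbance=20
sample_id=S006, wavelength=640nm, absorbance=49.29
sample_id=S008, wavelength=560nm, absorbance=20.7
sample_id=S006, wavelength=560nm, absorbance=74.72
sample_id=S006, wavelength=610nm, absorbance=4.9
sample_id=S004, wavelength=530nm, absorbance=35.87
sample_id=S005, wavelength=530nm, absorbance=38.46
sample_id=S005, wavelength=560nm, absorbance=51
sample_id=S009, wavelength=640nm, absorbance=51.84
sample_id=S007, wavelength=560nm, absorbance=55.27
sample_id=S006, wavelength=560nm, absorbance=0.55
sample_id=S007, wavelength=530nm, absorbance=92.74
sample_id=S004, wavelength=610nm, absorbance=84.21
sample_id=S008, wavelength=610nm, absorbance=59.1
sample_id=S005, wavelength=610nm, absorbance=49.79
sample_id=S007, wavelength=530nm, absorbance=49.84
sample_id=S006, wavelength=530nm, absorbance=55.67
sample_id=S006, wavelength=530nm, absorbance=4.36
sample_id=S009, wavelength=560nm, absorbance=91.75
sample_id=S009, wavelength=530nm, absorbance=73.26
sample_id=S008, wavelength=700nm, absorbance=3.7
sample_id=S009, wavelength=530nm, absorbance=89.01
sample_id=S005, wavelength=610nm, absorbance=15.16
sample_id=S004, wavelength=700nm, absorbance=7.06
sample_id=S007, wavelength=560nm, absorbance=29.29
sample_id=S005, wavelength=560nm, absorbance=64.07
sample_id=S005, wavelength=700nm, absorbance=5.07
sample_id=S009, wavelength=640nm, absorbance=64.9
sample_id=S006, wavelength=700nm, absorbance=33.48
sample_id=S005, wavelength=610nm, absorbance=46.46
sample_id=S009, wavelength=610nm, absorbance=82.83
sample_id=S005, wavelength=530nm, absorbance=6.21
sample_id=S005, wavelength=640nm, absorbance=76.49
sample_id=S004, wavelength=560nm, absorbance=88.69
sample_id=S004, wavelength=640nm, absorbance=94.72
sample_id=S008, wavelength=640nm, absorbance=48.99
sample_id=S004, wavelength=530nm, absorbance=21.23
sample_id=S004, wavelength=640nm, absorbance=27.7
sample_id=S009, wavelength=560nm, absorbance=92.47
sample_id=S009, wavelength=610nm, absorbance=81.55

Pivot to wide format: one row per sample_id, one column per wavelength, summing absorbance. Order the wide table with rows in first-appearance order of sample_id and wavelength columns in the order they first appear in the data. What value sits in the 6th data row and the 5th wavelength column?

With rows in first-appearance order of sample_id, row 6 is sample_id=S006. wavelength columns in first-appearance order: 560nm, 700nm, 640nm, 530nm, 610nm; column 5 is 610nm.
Long rows with sample_id=S006, wavelength=610nm: 51.62 + 93.53 + 4.9 = 150.05.

150.05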